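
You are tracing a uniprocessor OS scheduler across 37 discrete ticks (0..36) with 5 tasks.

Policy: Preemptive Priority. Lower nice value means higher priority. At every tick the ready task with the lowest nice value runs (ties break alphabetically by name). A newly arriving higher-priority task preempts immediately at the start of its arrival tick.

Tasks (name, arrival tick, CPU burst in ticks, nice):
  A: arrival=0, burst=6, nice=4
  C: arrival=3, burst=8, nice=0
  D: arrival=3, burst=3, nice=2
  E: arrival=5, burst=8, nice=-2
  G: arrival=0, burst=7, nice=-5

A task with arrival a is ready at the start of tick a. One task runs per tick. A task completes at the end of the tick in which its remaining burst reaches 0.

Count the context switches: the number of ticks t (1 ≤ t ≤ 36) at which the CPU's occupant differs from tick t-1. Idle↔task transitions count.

t=0: ready={A,G} → run G
t=1: ready={A,G} → run G
t=2: ready={A,G} → run G
t=3: ready={A,C,D,G} → run G
t=4: ready={A,C,D,G} → run G
t=5: ready={A,C,D,E,G} → run G
t=6: ready={A,C,D,E,G} → run G
t=7: ready={A,C,D,E} → run E
t=8: ready={A,C,D,E} → run E
t=9: ready={A,C,D,E} → run E
t=10: ready={A,C,D,E} → run E
t=11: ready={A,C,D,E} → run E
t=12: ready={A,C,D,E} → run E
t=13: ready={A,C,D,E} → run E
t=14: ready={A,C,D,E} → run E
t=15: ready={A,C,D} → run C
t=16: ready={A,C,D} → run C
t=17: ready={A,C,D} → run C
t=18: ready={A,C,D} → run C
t=19: ready={A,C,D} → run C
t=20: ready={A,C,D} → run C
t=21: ready={A,C,D} → run C
t=22: ready={A,C,D} → run C
t=23: ready={A,D} → run D
t=24: ready={A,D} → run D
t=25: ready={A,D} → run D
t=26: ready={A} → run A
t=27: ready={A} → run A
t=28: ready={A} → run A
t=29: ready={A} → run A
t=30: ready={A} → run A
t=31: ready={A} → run A
t=32: (idle)
t=33: (idle)
t=34: (idle)
t=35: (idle)
t=36: (idle)

context switches = 5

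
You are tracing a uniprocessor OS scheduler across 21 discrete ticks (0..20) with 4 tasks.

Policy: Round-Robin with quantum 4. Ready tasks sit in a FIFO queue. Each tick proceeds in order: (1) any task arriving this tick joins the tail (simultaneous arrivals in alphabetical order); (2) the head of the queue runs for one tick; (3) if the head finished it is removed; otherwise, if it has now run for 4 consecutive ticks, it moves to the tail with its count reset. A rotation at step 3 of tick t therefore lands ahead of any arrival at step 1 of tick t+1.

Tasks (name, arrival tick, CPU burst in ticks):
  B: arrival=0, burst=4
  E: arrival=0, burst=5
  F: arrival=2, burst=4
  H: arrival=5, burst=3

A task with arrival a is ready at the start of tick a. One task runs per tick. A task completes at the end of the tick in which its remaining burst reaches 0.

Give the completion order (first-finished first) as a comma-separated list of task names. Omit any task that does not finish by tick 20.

completion order = B, F, H, E

t=0: queue=[B,E] q_used=0 → run B
t=1: queue=[B,E] q_used=1 → run B
t=2: queue=[B,E,F] q_used=2 → run B
t=3: queue=[B,E,F] q_used=3 → run B
t=4: queue=[E,F] q_used=0 → run E
t=5: queue=[E,F,H] q_used=1 → run E
t=6: queue=[E,F,H] q_used=2 → run E
t=7: queue=[E,F,H] q_used=3 → run E
t=8: queue=[F,H,E] q_used=0 → run F
t=9: queue=[F,H,E] q_used=1 → run F
t=10: queue=[F,H,E] q_used=2 → run F
t=11: queue=[F,H,E] q_used=3 → run F
t=12: queue=[H,E] q_used=0 → run H
t=13: queue=[H,E] q_used=1 → run H
t=14: queue=[H,E] q_used=2 → run H
t=15: queue=[E] q_used=0 → run E
t=16: (idle)
t=17: (idle)
t=18: (idle)
t=19: (idle)
t=20: (idle)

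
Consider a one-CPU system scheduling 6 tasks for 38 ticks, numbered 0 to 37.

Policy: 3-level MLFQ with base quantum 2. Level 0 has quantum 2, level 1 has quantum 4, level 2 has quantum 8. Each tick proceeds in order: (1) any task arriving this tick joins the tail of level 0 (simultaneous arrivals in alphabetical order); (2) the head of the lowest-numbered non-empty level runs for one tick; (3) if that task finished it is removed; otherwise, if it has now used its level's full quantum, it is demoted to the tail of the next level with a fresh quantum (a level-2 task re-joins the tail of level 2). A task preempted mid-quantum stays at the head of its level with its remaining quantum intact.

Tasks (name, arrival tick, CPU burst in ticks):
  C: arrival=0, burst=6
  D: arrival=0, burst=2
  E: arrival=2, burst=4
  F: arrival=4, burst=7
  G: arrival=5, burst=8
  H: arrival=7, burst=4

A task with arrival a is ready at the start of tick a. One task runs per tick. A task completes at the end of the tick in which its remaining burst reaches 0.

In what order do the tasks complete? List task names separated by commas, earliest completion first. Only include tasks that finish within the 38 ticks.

t=0: L0/L1/L2 = CD/-/- → run C
t=1: L0/L1/L2 = CD/-/- → run C
t=2: L0/L1/L2 = DE/C/- → run D
t=3: L0/L1/L2 = DE/C/- → run D
t=4: L0/L1/L2 = EF/C/- → run E
t=5: L0/L1/L2 = EFG/C/- → run E
t=6: L0/L1/L2 = FG/CE/- → run F
t=7: L0/L1/L2 = FGH/CE/- → run F
t=8: L0/L1/L2 = GH/CEF/- → run G
t=9: L0/L1/L2 = GH/CEF/- → run G
t=10: L0/L1/L2 = H/CEFG/- → run H
t=11: L0/L1/L2 = H/CEFG/- → run H
t=12: L0/L1/L2 = -/CEFGH/- → run C
t=13: L0/L1/L2 = -/CEFGH/- → run C
t=14: L0/L1/L2 = -/CEFGH/- → run C
t=15: L0/L1/L2 = -/CEFGH/- → run C
t=16: L0/L1/L2 = -/EFGH/- → run E
t=17: L0/L1/L2 = -/EFGH/- → run E
t=18: L0/L1/L2 = -/FGH/- → run F
t=19: L0/L1/L2 = -/FGH/- → run F
t=20: L0/L1/L2 = -/FGH/- → run F
t=21: L0/L1/L2 = -/FGH/- → run F
t=22: L0/L1/L2 = -/GH/F → run G
t=23: L0/L1/L2 = -/GH/F → run G
t=24: L0/L1/L2 = -/GH/F → run G
t=25: L0/L1/L2 = -/GH/F → run G
t=26: L0/L1/L2 = -/H/FG → run H
t=27: L0/L1/L2 = -/H/FG → run H
t=28: L0/L1/L2 = -/-/FG → run F
t=29: L0/L1/L2 = -/-/G → run G
t=30: L0/L1/L2 = -/-/G → run G
t=31: (idle)
t=32: (idle)
t=33: (idle)
t=34: (idle)
t=35: (idle)
t=36: (idle)
t=37: (idle)

completion order = D, C, E, H, F, G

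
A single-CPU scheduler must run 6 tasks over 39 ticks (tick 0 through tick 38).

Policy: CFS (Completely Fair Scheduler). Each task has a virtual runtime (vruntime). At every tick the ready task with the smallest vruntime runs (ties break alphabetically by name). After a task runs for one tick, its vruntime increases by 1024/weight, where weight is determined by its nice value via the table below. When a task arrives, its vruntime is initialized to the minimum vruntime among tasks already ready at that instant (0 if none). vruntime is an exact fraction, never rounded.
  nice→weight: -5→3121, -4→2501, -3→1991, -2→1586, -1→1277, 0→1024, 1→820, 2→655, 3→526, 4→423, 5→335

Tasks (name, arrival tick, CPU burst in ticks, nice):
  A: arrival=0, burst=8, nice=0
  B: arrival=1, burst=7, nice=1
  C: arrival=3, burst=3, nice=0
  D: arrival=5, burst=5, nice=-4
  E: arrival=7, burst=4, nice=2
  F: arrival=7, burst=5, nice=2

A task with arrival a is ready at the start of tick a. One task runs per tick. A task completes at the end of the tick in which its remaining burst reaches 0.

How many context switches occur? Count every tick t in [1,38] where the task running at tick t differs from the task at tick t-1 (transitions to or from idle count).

t=0: vr[A=0] → run A
t=1: vr[A=1 B=1] → run A
t=2: vr[A=2 B=1] → run B
t=3: vr[A=2 B=461/205 C=2] → run A
t=4: vr[A=3 B=461/205 C=2] → run C
t=5: vr[A=3 B=461/205 C=3 D=461/205] → run B
t=6: vr[A=3 B=717/205 C=3 D=461/205] → run D
t=7: vr[A=3 B=717/205 C=3 D=33241/12505 E=33241/12505 F=33241/12505] → run D
t=8: vr[A=3 B=717/205 C=3 D=38361/12505 E=33241/12505 F=33241/12505] → run E
t=9: vr[A=3 B=717/205 C=3 D=38361/12505 E=1383119/327631 F=33241/12505] → run F
t=10: vr[A=3 B=717/205 C=3 D=38361/12505 E=1383119/327631 F=1383119/327631] → run A
t=11: vr[A=4 B=717/205 C=3 D=38361/12505 E=1383119/327631 F=1383119/327631] → run C
t=12: vr[A=4 B=717/205 C=4 D=38361/12505 E=1383119/327631 F=1383119/327631] → run D
t=13: vr[A=4 B=717/205 C=4 D=43481/12505 E=1383119/327631 F=1383119/327631] → run D
t=14: vr[A=4 B=717/205 C=4 D=48601/12505 E=1383119/327631 F=1383119/327631] → run B
t=15: vr[A=4 B=973/205 C=4 D=48601/12505 E=1383119/327631 F=1383119/327631] → run D
t=16: vr[A=4 B=973/205 C=4 E=1383119/327631 F=1383119/327631] → run A
t=17: vr[A=5 B=973/205 C=4 E=1383119/327631 F=1383119/327631] → run C
t=18: vr[A=5 B=973/205 E=1383119/327631 F=1383119/327631] → run E
t=19: vr[A=5 B=973/205 E=9476619/1638155 F=1383119/327631] → run F
t=20: vr[A=5 B=973/205 E=9476619/1638155 F=9476619/1638155] → run B
t=21: vr[A=5 B=1229/205 E=9476619/1638155 F=9476619/1638155] → run A
t=22: vr[A=6 B=1229/205 E=9476619/1638155 F=9476619/1638155] → run E
t=23: vr[A=6 B=1229/205 E=12037643/1638155 F=9476619/1638155] → run F
t=24: vr[A=6 B=1229/205 E=12037643/1638155 F=12037643/1638155] → run B
t=25: vr[A=6 B=297/41 E=12037643/1638155 F=12037643/1638155] → run A
t=26: vr[A=7 B=297/41 E=12037643/1638155 F=12037643/1638155] → run A
t=27: vr[B=297/41 E=12037643/1638155 F=12037643/1638155] → run B
t=28: vr[B=1741/205 E=12037643/1638155 F=12037643/1638155] → run E
t=29: vr[B=1741/205 F=12037643/1638155] → run F
t=30: vr[B=1741/205 F=14598667/1638155] → run B
t=31: vr[F=14598667/1638155] → run F
t=32: (idle)
t=33: (idle)
t=34: (idle)
t=35: (idle)
t=36: (idle)
t=37: (idle)
t=38: (idle)

context switches = 28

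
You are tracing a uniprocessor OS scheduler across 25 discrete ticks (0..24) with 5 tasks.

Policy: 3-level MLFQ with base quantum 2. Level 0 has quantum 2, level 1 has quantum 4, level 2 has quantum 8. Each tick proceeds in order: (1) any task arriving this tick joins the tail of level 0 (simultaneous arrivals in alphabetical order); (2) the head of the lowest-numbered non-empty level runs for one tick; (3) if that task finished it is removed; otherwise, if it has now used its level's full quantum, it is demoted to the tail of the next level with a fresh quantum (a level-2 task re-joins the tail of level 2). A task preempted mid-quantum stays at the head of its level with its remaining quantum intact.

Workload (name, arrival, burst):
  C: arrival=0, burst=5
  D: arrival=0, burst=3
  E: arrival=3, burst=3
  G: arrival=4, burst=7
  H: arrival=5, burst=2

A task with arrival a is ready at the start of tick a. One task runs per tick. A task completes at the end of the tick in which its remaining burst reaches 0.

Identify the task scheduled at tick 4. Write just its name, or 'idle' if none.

t=0: L0/L1/L2 = CD/-/- → run C
t=1: L0/L1/L2 = CD/-/- → run C
t=2: L0/L1/L2 = D/C/- → run D
t=3: L0/L1/L2 = DE/C/- → run D
t=4: L0/L1/L2 = EG/CD/- → run E
t=5: L0/L1/L2 = EGH/CD/- → run E
t=6: L0/L1/L2 = GH/CDE/- → run G
t=7: L0/L1/L2 = GH/CDE/- → run G
t=8: L0/L1/L2 = H/CDEG/- → run H
t=9: L0/L1/L2 = H/CDEG/- → run H
t=10: L0/L1/L2 = -/CDEG/- → run C
t=11: L0/L1/L2 = -/CDEG/- → run C
t=12: L0/L1/L2 = -/CDEG/- → run C
t=13: L0/L1/L2 = -/DEG/- → run D
t=14: L0/L1/L2 = -/EG/- → run E
t=15: L0/L1/L2 = -/G/- → run G
t=16: L0/L1/L2 = -/G/- → run G
t=17: L0/L1/L2 = -/G/- → run G
t=18: L0/L1/L2 = -/G/- → run G
t=19: L0/L1/L2 = -/-/G → run G
t=20: (idle)
t=21: (idle)
t=22: (idle)
t=23: (idle)
t=24: (idle)

running at tick 4 = E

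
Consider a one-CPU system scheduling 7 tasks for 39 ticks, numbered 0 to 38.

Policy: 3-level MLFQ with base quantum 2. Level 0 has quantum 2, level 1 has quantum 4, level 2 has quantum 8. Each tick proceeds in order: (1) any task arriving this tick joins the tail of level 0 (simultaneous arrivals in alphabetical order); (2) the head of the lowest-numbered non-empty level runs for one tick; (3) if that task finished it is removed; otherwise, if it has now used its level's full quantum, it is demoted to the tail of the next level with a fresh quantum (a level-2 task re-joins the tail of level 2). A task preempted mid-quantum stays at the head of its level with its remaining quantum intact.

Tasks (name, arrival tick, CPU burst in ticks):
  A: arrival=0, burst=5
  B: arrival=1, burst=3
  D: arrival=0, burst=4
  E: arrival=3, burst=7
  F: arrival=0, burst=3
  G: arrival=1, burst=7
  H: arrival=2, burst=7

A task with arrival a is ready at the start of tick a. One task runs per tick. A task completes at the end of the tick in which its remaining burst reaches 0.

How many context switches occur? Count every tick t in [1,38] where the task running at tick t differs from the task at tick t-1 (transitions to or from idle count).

context switches = 17

t=0: L0/L1/L2 = ADF/-/- → run A
t=1: L0/L1/L2 = ADFBG/-/- → run A
t=2: L0/L1/L2 = DFBGH/A/- → run D
t=3: L0/L1/L2 = DFBGHE/A/- → run D
t=4: L0/L1/L2 = FBGHE/AD/- → run F
t=5: L0/L1/L2 = FBGHE/AD/- → run F
t=6: L0/L1/L2 = BGHE/ADF/- → run B
t=7: L0/L1/L2 = BGHE/ADF/- → run B
t=8: L0/L1/L2 = GHE/ADFB/- → run G
t=9: L0/L1/L2 = GHE/ADFB/- → run G
t=10: L0/L1/L2 = HE/ADFBG/- → run H
t=11: L0/L1/L2 = HE/ADFBG/- → run H
t=12: L0/L1/L2 = E/ADFBGH/- → run E
t=13: L0/L1/L2 = E/ADFBGH/- → run E
t=14: L0/L1/L2 = -/ADFBGHE/- → run A
t=15: L0/L1/L2 = -/ADFBGHE/- → run A
t=16: L0/L1/L2 = -/ADFBGHE/- → run A
t=17: L0/L1/L2 = -/DFBGHE/- → run D
t=18: L0/L1/L2 = -/DFBGHE/- → run D
t=19: L0/L1/L2 = -/FBGHE/- → run F
t=20: L0/L1/L2 = -/BGHE/- → run B
t=21: L0/L1/L2 = -/GHE/- → run G
t=22: L0/L1/L2 = -/GHE/- → run G
t=23: L0/L1/L2 = -/GHE/- → run G
t=24: L0/L1/L2 = -/GHE/- → run G
t=25: L0/L1/L2 = -/HE/G → run H
t=26: L0/L1/L2 = -/HE/G → run H
t=27: L0/L1/L2 = -/HE/G → run H
t=28: L0/L1/L2 = -/HE/G → run H
t=29: L0/L1/L2 = -/E/GH → run E
t=30: L0/L1/L2 = -/E/GH → run E
t=31: L0/L1/L2 = -/E/GH → run E
t=32: L0/L1/L2 = -/E/GH → run E
t=33: L0/L1/L2 = -/-/GHE → run G
t=34: L0/L1/L2 = -/-/HE → run H
t=35: L0/L1/L2 = -/-/E → run E
t=36: (idle)
t=37: (idle)
t=38: (idle)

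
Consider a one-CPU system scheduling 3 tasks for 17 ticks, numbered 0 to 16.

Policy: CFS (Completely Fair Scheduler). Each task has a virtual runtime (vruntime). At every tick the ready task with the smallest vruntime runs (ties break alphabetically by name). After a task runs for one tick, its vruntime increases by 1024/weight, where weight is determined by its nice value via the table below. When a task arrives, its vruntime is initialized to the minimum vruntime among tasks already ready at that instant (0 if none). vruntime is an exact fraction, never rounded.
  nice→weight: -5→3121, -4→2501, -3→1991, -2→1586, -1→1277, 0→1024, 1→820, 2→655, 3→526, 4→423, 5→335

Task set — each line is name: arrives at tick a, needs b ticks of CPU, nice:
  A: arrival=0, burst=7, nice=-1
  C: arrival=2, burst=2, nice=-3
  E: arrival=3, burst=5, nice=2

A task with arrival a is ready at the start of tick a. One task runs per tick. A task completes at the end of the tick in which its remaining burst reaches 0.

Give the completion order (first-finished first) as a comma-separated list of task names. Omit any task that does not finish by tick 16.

t=0: vr[A=0] → run A
t=1: vr[A=1024/1277] → run A
t=2: vr[A=2048/1277 C=2048/1277] → run A
t=3: vr[A=3072/1277 C=2048/1277 E=2048/1277] → run C
t=4: vr[A=3072/1277 C=5385216/2542507 E=2048/1277] → run E
t=5: vr[A=3072/1277 C=5385216/2542507 E=2649088/836435] → run C
t=6: vr[A=3072/1277 E=2649088/836435] → run A
t=7: vr[A=4096/1277 E=2649088/836435] → run E
t=8: vr[A=4096/1277 E=3956736/836435] → run A
t=9: vr[A=5120/1277 E=3956736/836435] → run A
t=10: vr[A=6144/1277 E=3956736/836435] → run E
t=11: vr[A=6144/1277 E=5264384/836435] → run A
t=12: vr[E=5264384/836435] → run E
t=13: vr[E=6572032/836435] → run E
t=14: (idle)
t=15: (idle)
t=16: (idle)

completion order = C, A, E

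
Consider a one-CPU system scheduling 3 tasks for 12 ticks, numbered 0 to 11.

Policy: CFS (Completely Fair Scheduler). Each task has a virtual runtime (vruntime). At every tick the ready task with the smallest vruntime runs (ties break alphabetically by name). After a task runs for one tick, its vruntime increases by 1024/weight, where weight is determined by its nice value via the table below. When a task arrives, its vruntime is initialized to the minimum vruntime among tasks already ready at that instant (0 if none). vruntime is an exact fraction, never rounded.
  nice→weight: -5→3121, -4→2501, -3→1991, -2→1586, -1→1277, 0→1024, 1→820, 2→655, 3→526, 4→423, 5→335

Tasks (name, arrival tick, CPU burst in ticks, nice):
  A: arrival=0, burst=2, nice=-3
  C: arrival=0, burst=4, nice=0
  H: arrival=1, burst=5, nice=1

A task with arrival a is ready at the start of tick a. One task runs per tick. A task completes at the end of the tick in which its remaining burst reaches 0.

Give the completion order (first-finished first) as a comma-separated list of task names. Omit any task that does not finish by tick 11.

t=0: vr[A=0 C=0] → run A
t=1: vr[A=1024/1991 C=0 H=0] → run C
t=2: vr[A=1024/1991 C=1 H=0] → run H
t=3: vr[A=1024/1991 C=1 H=256/205] → run A
t=4: vr[C=1 H=256/205] → run C
t=5: vr[C=2 H=256/205] → run H
t=6: vr[C=2 H=512/205] → run C
t=7: vr[C=3 H=512/205] → run H
t=8: vr[C=3 H=768/205] → run C
t=9: vr[H=768/205] → run H
t=10: vr[H=1024/205] → run H
t=11: (idle)

completion order = A, C, H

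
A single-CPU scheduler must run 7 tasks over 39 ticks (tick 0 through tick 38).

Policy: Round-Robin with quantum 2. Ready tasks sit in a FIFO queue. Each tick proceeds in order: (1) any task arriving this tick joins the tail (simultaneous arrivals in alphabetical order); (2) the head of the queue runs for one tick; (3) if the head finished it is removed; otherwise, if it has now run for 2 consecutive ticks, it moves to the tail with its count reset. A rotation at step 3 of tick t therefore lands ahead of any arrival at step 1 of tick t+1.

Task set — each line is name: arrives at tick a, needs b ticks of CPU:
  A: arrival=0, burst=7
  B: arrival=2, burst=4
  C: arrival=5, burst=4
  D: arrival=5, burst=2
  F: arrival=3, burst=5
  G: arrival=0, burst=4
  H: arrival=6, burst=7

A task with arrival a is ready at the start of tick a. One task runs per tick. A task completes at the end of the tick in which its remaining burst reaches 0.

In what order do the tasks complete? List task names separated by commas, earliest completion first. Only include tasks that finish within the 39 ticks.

completion order = G, D, B, C, A, F, H

t=0: queue=[A,G] q_used=0 → run A
t=1: queue=[A,G] q_used=1 → run A
t=2: queue=[G,A,B] q_used=0 → run G
t=3: queue=[G,A,B,F] q_used=1 → run G
t=4: queue=[A,B,F,G] q_used=0 → run A
t=5: queue=[A,B,F,G,C,D] q_used=1 → run A
t=6: queue=[B,F,G,C,D,A,H] q_used=0 → run B
t=7: queue=[B,F,G,C,D,A,H] q_used=1 → run B
t=8: queue=[F,G,C,D,A,H,B] q_used=0 → run F
t=9: queue=[F,G,C,D,A,H,B] q_used=1 → run F
t=10: queue=[G,C,D,A,H,B,F] q_used=0 → run G
t=11: queue=[G,C,D,A,H,B,F] q_used=1 → run G
t=12: queue=[C,D,A,H,B,F] q_used=0 → run C
t=13: queue=[C,D,A,H,B,F] q_used=1 → run C
t=14: queue=[D,A,H,B,F,C] q_used=0 → run D
t=15: queue=[D,A,H,B,F,C] q_used=1 → run D
t=16: queue=[A,H,B,F,C] q_used=0 → run A
t=17: queue=[A,H,B,F,C] q_used=1 → run A
t=18: queue=[H,B,F,C,A] q_used=0 → run H
t=19: queue=[H,B,F,C,A] q_used=1 → run H
t=20: queue=[B,F,C,A,H] q_used=0 → run B
t=21: queue=[B,F,C,A,H] q_used=1 → run B
t=22: queue=[F,C,A,H] q_used=0 → run F
t=23: queue=[F,C,A,H] q_used=1 → run F
t=24: queue=[C,A,H,F] q_used=0 → run C
t=25: queue=[C,A,H,F] q_used=1 → run C
t=26: queue=[A,H,F] q_used=0 → run A
t=27: queue=[H,F] q_used=0 → run H
t=28: queue=[H,F] q_used=1 → run H
t=29: queue=[F,H] q_used=0 → run F
t=30: queue=[H] q_used=0 → run H
t=31: queue=[H] q_used=1 → run H
t=32: queue=[H] q_used=0 → run H
t=33: (idle)
t=34: (idle)
t=35: (idle)
t=36: (idle)
t=37: (idle)
t=38: (idle)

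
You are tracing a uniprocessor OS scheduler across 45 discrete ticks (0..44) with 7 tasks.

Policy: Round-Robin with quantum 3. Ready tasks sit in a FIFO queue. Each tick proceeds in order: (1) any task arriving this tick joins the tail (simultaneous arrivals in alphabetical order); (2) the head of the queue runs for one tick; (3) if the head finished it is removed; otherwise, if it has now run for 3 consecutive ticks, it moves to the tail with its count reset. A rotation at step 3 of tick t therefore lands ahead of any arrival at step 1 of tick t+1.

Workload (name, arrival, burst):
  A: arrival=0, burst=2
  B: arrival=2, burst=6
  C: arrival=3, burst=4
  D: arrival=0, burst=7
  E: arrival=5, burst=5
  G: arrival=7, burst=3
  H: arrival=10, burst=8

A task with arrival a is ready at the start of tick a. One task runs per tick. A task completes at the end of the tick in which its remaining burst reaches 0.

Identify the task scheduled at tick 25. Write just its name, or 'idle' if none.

t=0: queue=[A,D] q_used=0 → run A
t=1: queue=[A,D] q_used=1 → run A
t=2: queue=[D,B] q_used=0 → run D
t=3: queue=[D,B,C] q_used=1 → run D
t=4: queue=[D,B,C] q_used=2 → run D
t=5: queue=[B,C,D,E] q_used=0 → run B
t=6: queue=[B,C,D,E] q_used=1 → run B
t=7: queue=[B,C,D,E,G] q_used=2 → run B
t=8: queue=[C,D,E,G,B] q_used=0 → run C
t=9: queue=[C,D,E,G,B] q_used=1 → run C
t=10: queue=[C,D,E,G,B,H] q_used=2 → run C
t=11: queue=[D,E,G,B,H,C] q_used=0 → run D
t=12: queue=[D,E,G,B,H,C] q_used=1 → run D
t=13: queue=[D,E,G,B,H,C] q_used=2 → run D
t=14: queue=[E,G,B,H,C,D] q_used=0 → run E
t=15: queue=[E,G,B,H,C,D] q_used=1 → run E
t=16: queue=[E,G,B,H,C,D] q_used=2 → run E
t=17: queue=[G,B,H,C,D,E] q_used=0 → run G
t=18: queue=[G,B,H,C,D,E] q_used=1 → run G
t=19: queue=[G,B,H,C,D,E] q_used=2 → run G
t=20: queue=[B,H,C,D,E] q_used=0 → run B
t=21: queue=[B,H,C,D,E] q_used=1 → run B
t=22: queue=[B,H,C,D,E] q_used=2 → run B
t=23: queue=[H,C,D,E] q_used=0 → run H
t=24: queue=[H,C,D,E] q_used=1 → run H
t=25: queue=[H,C,D,E] q_used=2 → run H
t=26: queue=[C,D,E,H] q_used=0 → run C
t=27: queue=[D,E,H] q_used=0 → run D
t=28: queue=[E,H] q_used=0 → run E
t=29: queue=[E,H] q_used=1 → run E
t=30: queue=[H] q_used=0 → run H
t=31: queue=[H] q_used=1 → run H
t=32: queue=[H] q_used=2 → run H
t=33: queue=[H] q_used=0 → run H
t=34: queue=[H] q_used=1 → run H
t=35: (idle)
t=36: (idle)
t=37: (idle)
t=38: (idle)
t=39: (idle)
t=40: (idle)
t=41: (idle)
t=42: (idle)
t=43: (idle)
t=44: (idle)

running at tick 25 = H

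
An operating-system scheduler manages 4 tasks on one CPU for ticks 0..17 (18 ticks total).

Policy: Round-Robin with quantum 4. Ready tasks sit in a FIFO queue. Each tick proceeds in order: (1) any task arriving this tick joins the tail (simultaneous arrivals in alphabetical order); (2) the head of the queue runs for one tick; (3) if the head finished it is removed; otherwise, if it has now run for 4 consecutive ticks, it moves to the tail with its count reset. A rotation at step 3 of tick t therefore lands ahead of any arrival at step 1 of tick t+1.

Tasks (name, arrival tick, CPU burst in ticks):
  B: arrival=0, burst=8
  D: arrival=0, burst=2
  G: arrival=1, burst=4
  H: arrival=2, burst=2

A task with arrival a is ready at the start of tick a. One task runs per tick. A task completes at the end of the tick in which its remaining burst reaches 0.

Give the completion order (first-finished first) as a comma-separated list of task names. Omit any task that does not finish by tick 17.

t=0: queue=[B,D] q_used=0 → run B
t=1: queue=[B,D,G] q_used=1 → run B
t=2: queue=[B,D,G,H] q_used=2 → run B
t=3: queue=[B,D,G,H] q_used=3 → run B
t=4: queue=[D,G,H,B] q_used=0 → run D
t=5: queue=[D,G,H,B] q_used=1 → run D
t=6: queue=[G,H,B] q_used=0 → run G
t=7: queue=[G,H,B] q_used=1 → run G
t=8: queue=[G,H,B] q_used=2 → run G
t=9: queue=[G,H,B] q_used=3 → run G
t=10: queue=[H,B] q_used=0 → run H
t=11: queue=[H,B] q_used=1 → run H
t=12: queue=[B] q_used=0 → run B
t=13: queue=[B] q_used=1 → run B
t=14: queue=[B] q_used=2 → run B
t=15: queue=[B] q_used=3 → run B
t=16: (idle)
t=17: (idle)

completion order = D, G, H, B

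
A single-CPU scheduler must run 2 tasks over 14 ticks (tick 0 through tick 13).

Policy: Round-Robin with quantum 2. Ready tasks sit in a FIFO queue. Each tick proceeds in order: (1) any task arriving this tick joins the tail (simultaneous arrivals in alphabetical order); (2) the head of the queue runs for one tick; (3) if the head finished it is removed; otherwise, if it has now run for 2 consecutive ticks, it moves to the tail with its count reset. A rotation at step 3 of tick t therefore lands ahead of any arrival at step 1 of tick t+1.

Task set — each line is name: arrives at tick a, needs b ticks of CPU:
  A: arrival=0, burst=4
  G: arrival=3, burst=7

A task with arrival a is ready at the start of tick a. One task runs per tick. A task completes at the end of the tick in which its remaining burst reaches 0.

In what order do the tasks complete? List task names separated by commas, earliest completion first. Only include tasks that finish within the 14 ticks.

completion order = A, G

t=0: queue=[A] q_used=0 → run A
t=1: queue=[A] q_used=1 → run A
t=2: queue=[A] q_used=0 → run A
t=3: queue=[A,G] q_used=1 → run A
t=4: queue=[G] q_used=0 → run G
t=5: queue=[G] q_used=1 → run G
t=6: queue=[G] q_used=0 → run G
t=7: queue=[G] q_used=1 → run G
t=8: queue=[G] q_used=0 → run G
t=9: queue=[G] q_used=1 → run G
t=10: queue=[G] q_used=0 → run G
t=11: (idle)
t=12: (idle)
t=13: (idle)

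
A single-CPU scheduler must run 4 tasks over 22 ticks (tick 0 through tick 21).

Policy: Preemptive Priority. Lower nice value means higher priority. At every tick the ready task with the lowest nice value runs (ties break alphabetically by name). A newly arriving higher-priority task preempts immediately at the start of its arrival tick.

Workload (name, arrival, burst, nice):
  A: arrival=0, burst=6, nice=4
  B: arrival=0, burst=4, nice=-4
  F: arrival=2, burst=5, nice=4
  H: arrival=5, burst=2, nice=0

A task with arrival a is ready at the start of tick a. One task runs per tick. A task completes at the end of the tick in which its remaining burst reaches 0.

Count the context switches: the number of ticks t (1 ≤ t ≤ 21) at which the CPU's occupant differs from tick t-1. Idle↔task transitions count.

t=0: ready={A,B} → run B
t=1: ready={A,B} → run B
t=2: ready={A,B,F} → run B
t=3: ready={A,B,F} → run B
t=4: ready={A,F} → run A
t=5: ready={A,F,H} → run H
t=6: ready={A,F,H} → run H
t=7: ready={A,F} → run A
t=8: ready={A,F} → run A
t=9: ready={A,F} → run A
t=10: ready={A,F} → run A
t=11: ready={A,F} → run A
t=12: ready={F} → run F
t=13: ready={F} → run F
t=14: ready={F} → run F
t=15: ready={F} → run F
t=16: ready={F} → run F
t=17: (idle)
t=18: (idle)
t=19: (idle)
t=20: (idle)
t=21: (idle)

context switches = 5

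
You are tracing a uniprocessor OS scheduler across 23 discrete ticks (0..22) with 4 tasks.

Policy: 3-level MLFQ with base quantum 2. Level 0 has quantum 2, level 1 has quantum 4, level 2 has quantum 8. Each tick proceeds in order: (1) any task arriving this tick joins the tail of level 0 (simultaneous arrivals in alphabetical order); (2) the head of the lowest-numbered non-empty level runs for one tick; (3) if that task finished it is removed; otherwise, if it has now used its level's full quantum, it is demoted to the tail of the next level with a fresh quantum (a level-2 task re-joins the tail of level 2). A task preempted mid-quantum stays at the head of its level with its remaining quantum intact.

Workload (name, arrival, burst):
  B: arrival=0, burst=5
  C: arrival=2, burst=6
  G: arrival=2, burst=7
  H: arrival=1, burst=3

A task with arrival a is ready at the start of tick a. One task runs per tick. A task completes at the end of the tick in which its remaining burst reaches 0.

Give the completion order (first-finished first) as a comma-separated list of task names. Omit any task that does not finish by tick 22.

completion order = B, H, C, G

t=0: L0/L1/L2 = B/-/- → run B
t=1: L0/L1/L2 = BH/-/- → run B
t=2: L0/L1/L2 = HCG/B/- → run H
t=3: L0/L1/L2 = HCG/B/- → run H
t=4: L0/L1/L2 = CG/BH/- → run C
t=5: L0/L1/L2 = CG/BH/- → run C
t=6: L0/L1/L2 = G/BHC/- → run G
t=7: L0/L1/L2 = G/BHC/- → run G
t=8: L0/L1/L2 = -/BHCG/- → run B
t=9: L0/L1/L2 = -/BHCG/- → run B
t=10: L0/L1/L2 = -/BHCG/- → run B
t=11: L0/L1/L2 = -/HCG/- → run H
t=12: L0/L1/L2 = -/CG/- → run C
t=13: L0/L1/L2 = -/CG/- → run C
t=14: L0/L1/L2 = -/CG/- → run C
t=15: L0/L1/L2 = -/CG/- → run C
t=16: L0/L1/L2 = -/G/- → run G
t=17: L0/L1/L2 = -/G/- → run G
t=18: L0/L1/L2 = -/G/- → run G
t=19: L0/L1/L2 = -/G/- → run G
t=20: L0/L1/L2 = -/-/G → run G
t=21: (idle)
t=22: (idle)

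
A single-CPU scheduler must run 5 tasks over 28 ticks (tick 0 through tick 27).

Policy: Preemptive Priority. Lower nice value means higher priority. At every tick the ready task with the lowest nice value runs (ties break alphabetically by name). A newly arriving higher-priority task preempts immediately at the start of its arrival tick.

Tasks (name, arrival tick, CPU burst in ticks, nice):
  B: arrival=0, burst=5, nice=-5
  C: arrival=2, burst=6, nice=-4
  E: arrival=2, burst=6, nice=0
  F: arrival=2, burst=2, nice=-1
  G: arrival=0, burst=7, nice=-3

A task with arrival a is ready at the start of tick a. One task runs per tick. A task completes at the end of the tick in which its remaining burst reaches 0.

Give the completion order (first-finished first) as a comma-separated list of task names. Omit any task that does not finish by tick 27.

completion order = B, C, G, F, E

t=0: ready={B,G} → run B
t=1: ready={B,G} → run B
t=2: ready={B,C,E,F,G} → run B
t=3: ready={B,C,E,F,G} → run B
t=4: ready={B,C,E,F,G} → run B
t=5: ready={C,E,F,G} → run C
t=6: ready={C,E,F,G} → run C
t=7: ready={C,E,F,G} → run C
t=8: ready={C,E,F,G} → run C
t=9: ready={C,E,F,G} → run C
t=10: ready={C,E,F,G} → run C
t=11: ready={E,F,G} → run G
t=12: ready={E,F,G} → run G
t=13: ready={E,F,G} → run G
t=14: ready={E,F,G} → run G
t=15: ready={E,F,G} → run G
t=16: ready={E,F,G} → run G
t=17: ready={E,F,G} → run G
t=18: ready={E,F} → run F
t=19: ready={E,F} → run F
t=20: ready={E} → run E
t=21: ready={E} → run E
t=22: ready={E} → run E
t=23: ready={E} → run E
t=24: ready={E} → run E
t=25: ready={E} → run E
t=26: (idle)
t=27: (idle)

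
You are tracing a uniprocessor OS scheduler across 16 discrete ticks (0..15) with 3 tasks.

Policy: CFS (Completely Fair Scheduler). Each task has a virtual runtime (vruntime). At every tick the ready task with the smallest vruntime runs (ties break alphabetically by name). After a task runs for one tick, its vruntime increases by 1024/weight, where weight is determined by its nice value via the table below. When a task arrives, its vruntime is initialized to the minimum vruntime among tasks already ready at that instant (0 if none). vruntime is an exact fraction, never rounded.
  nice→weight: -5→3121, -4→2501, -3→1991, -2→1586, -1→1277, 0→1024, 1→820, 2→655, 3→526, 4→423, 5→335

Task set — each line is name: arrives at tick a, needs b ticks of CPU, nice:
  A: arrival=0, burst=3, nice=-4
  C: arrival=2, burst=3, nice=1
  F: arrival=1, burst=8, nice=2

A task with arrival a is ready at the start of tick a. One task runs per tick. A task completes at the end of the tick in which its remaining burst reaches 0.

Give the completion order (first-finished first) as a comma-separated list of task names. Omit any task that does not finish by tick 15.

t=0: vr[A=0] → run A
t=1: vr[A=1024/2501 F=1024/2501] → run A
t=2: vr[A=2048/2501 C=1024/2501 F=1024/2501] → run C
t=3: vr[A=2048/2501 C=20736/12505 F=1024/2501] → run F
t=4: vr[A=2048/2501 C=20736/12505 F=3231744/1638155] → run A
t=5: vr[C=20736/12505 F=3231744/1638155] → run C
t=6: vr[C=36352/12505 F=3231744/1638155] → run F
t=7: vr[C=36352/12505 F=5792768/1638155] → run C
t=8: vr[F=5792768/1638155] → run F
t=9: vr[F=8353792/1638155] → run F
t=10: vr[F=10914816/1638155] → run F
t=11: vr[F=2695168/327631] → run F
t=12: vr[F=16036864/1638155] → run F
t=13: vr[F=18597888/1638155] → run F
t=14: (idle)
t=15: (idle)

completion order = A, C, F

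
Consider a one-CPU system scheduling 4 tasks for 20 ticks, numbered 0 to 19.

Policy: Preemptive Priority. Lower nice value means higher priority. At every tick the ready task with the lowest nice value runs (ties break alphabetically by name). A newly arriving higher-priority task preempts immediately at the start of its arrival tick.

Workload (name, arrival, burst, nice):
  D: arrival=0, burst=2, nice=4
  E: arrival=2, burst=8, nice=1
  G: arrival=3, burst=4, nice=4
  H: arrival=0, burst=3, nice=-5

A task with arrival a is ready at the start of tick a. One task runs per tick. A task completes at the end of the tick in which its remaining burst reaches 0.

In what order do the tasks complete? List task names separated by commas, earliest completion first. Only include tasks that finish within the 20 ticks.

completion order = H, E, D, G

t=0: ready={D,H} → run H
t=1: ready={D,H} → run H
t=2: ready={D,E,H} → run H
t=3: ready={D,E,G} → run E
t=4: ready={D,E,G} → run E
t=5: ready={D,E,G} → run E
t=6: ready={D,E,G} → run E
t=7: ready={D,E,G} → run E
t=8: ready={D,E,G} → run E
t=9: ready={D,E,G} → run E
t=10: ready={D,E,G} → run E
t=11: ready={D,G} → run D
t=12: ready={D,G} → run D
t=13: ready={G} → run G
t=14: ready={G} → run G
t=15: ready={G} → run G
t=16: ready={G} → run G
t=17: (idle)
t=18: (idle)
t=19: (idle)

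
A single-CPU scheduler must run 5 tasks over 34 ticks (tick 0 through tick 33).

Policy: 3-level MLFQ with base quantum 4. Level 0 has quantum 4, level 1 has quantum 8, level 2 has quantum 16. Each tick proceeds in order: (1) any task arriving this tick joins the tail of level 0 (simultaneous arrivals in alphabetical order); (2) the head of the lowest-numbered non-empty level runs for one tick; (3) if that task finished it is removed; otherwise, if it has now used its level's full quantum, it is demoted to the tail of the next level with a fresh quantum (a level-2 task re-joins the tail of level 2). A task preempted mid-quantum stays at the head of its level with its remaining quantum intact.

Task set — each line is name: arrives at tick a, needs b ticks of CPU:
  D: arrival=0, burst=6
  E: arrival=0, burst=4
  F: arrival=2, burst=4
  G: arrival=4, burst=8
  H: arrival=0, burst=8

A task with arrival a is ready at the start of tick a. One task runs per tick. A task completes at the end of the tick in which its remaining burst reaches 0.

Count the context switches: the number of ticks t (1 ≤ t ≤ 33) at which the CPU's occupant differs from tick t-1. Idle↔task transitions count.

t=0: L0/L1/L2 = DEH/-/- → run D
t=1: L0/L1/L2 = DEH/-/- → run D
t=2: L0/L1/L2 = DEHF/-/- → run D
t=3: L0/L1/L2 = DEHF/-/- → run D
t=4: L0/L1/L2 = EHFG/D/- → run E
t=5: L0/L1/L2 = EHFG/D/- → run E
t=6: L0/L1/L2 = EHFG/D/- → run E
t=7: L0/L1/L2 = EHFG/D/- → run E
t=8: L0/L1/L2 = HFG/D/- → run H
t=9: L0/L1/L2 = HFG/D/- → run H
t=10: L0/L1/L2 = HFG/D/- → run H
t=11: L0/L1/L2 = HFG/D/- → run H
t=12: L0/L1/L2 = FG/DH/- → run F
t=13: L0/L1/L2 = FG/DH/- → run F
t=14: L0/L1/L2 = FG/DH/- → run F
t=15: L0/L1/L2 = FG/DH/- → run F
t=16: L0/L1/L2 = G/DH/- → run G
t=17: L0/L1/L2 = G/DH/- → run G
t=18: L0/L1/L2 = G/DH/- → run G
t=19: L0/L1/L2 = G/DH/- → run G
t=20: L0/L1/L2 = -/DHG/- → run D
t=21: L0/L1/L2 = -/DHG/- → run D
t=22: L0/L1/L2 = -/HG/- → run H
t=23: L0/L1/L2 = -/HG/- → run H
t=24: L0/L1/L2 = -/HG/- → run H
t=25: L0/L1/L2 = -/HG/- → run H
t=26: L0/L1/L2 = -/G/- → run G
t=27: L0/L1/L2 = -/G/- → run G
t=28: L0/L1/L2 = -/G/- → run G
t=29: L0/L1/L2 = -/G/- → run G
t=30: (idle)
t=31: (idle)
t=32: (idle)
t=33: (idle)

context switches = 8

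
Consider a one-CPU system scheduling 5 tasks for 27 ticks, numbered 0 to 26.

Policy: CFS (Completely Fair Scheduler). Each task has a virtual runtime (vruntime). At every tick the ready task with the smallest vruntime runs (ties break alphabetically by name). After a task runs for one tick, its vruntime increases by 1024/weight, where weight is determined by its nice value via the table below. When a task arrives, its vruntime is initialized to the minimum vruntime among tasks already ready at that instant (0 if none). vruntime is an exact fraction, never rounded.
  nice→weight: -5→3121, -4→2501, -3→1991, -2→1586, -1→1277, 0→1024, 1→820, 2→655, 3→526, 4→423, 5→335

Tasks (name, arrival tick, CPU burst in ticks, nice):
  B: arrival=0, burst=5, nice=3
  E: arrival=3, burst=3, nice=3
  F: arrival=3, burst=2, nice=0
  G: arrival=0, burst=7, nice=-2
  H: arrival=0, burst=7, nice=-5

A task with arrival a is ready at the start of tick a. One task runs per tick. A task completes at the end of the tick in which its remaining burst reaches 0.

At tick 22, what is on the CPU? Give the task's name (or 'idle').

t=0: vr[B=0 G=0 H=0] → run B
t=1: vr[B=512/263 G=0 H=0] → run G
t=2: vr[B=512/263 G=512/793 H=0] → run H
t=3: vr[B=512/263 E=1024/3121 F=1024/3121 G=512/793 H=1024/3121] → run E
t=4: vr[B=512/263 E=1867264/820823 F=1024/3121 G=512/793 H=1024/3121] → run F
t=5: vr[B=512/263 E=1867264/820823 F=4145/3121 G=512/793 H=1024/3121] → run H
t=6: vr[B=512/263 E=1867264/820823 F=4145/3121 G=512/793 H=2048/3121] → run G
t=7: vr[B=512/263 E=1867264/820823 F=4145/3121 G=1024/793 H=2048/3121] → run H
t=8: vr[B=512/263 E=1867264/820823 F=4145/3121 G=1024/793 H=3072/3121] → run H
t=9: vr[B=512/263 E=1867264/820823 F=4145/3121 G=1024/793 H=4096/3121] → run G
t=10: vr[B=512/263 E=1867264/820823 F=4145/3121 G=1536/793 H=4096/3121] → run H
t=11: vr[B=512/263 E=1867264/820823 F=4145/3121 G=1536/793 H=5120/3121] → run F
t=12: vr[B=512/263 E=1867264/820823 G=1536/793 H=5120/3121] → run H
t=13: vr[B=512/263 E=1867264/820823 G=1536/793 H=6144/3121] → run G
t=14: vr[B=512/263 E=1867264/820823 G=2048/793 H=6144/3121] → run B
t=15: vr[B=1024/263 E=1867264/820823 G=2048/793 H=6144/3121] → run H
t=16: vr[B=1024/263 E=1867264/820823 G=2048/793] → run E
t=17: vr[B=1024/263 E=3465216/820823 G=2048/793] → run G
t=18: vr[B=1024/263 E=3465216/820823 G=2560/793] → run G
t=19: vr[B=1024/263 E=3465216/820823 G=3072/793] → run G
t=20: vr[B=1024/263 E=3465216/820823] → run B
t=21: vr[B=1536/263 E=3465216/820823] → run E
t=22: vr[B=1536/263] → run B
t=23: vr[B=2048/263] → run B
t=24: (idle)
t=25: (idle)
t=26: (idle)

running at tick 22 = B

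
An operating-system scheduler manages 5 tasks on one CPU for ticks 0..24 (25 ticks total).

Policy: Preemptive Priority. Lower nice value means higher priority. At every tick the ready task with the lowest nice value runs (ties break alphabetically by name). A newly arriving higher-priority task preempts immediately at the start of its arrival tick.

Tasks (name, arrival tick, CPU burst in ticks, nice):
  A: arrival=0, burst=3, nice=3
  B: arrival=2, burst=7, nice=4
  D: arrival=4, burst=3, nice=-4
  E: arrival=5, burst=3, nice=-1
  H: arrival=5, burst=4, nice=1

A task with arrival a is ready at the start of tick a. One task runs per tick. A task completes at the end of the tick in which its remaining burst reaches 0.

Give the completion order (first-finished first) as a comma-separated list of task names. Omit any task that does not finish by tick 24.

t=0: ready={A} → run A
t=1: ready={A} → run A
t=2: ready={A,B} → run A
t=3: ready={B} → run B
t=4: ready={B,D} → run D
t=5: ready={B,D,E,H} → run D
t=6: ready={B,D,E,H} → run D
t=7: ready={B,E,H} → run E
t=8: ready={B,E,H} → run E
t=9: ready={B,E,H} → run E
t=10: ready={B,H} → run H
t=11: ready={B,H} → run H
t=12: ready={B,H} → run H
t=13: ready={B,H} → run H
t=14: ready={B} → run B
t=15: ready={B} → run B
t=16: ready={B} → run B
t=17: ready={B} → run B
t=18: ready={B} → run B
t=19: ready={B} → run B
t=20: (idle)
t=21: (idle)
t=22: (idle)
t=23: (idle)
t=24: (idle)

completion order = A, D, E, H, B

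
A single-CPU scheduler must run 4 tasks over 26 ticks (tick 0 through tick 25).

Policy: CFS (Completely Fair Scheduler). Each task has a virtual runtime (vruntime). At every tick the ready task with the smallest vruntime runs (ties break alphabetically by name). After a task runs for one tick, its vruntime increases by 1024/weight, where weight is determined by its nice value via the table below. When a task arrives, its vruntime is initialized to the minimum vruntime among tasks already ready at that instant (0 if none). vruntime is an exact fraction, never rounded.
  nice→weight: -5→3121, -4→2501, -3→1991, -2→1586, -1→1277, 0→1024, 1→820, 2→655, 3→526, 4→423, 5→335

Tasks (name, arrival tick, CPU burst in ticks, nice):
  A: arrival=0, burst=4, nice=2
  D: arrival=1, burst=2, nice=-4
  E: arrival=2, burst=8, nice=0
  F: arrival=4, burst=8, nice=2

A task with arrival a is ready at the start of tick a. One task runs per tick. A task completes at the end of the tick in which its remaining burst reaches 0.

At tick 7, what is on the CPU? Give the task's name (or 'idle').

running at tick 7 = A

t=0: vr[A=0] → run A
t=1: vr[A=1024/655 D=1024/655] → run A
t=2: vr[A=2048/655 D=1024/655 E=1024/655] → run D
t=3: vr[A=2048/655 D=3231744/1638155 E=1024/655] → run E
t=4: vr[A=2048/655 D=3231744/1638155 E=1679/655 F=3231744/1638155] → run D
t=5: vr[A=2048/655 E=1679/655 F=3231744/1638155] → run F
t=6: vr[A=2048/655 E=1679/655 F=5792768/1638155] → run E
t=7: vr[A=2048/655 E=2334/655 F=5792768/1638155] → run A
t=8: vr[A=3072/655 E=2334/655 F=5792768/1638155] → run F
t=9: vr[A=3072/655 E=2334/655 F=8353792/1638155] → run E
t=10: vr[A=3072/655 E=2989/655 F=8353792/1638155] → run E
t=11: vr[A=3072/655 E=3644/655 F=8353792/1638155] → run A
t=12: vr[E=3644/655 F=8353792/1638155] → run F
t=13: vr[E=3644/655 F=10914816/1638155] → run E
t=14: vr[E=4299/655 F=10914816/1638155] → run E
t=15: vr[E=4954/655 F=10914816/1638155] → run F
t=16: vr[E=4954/655 F=2695168/327631] → run E
t=17: vr[E=5609/655 F=2695168/327631] → run F
t=18: vr[E=5609/655 F=16036864/1638155] → run E
t=19: vr[F=16036864/1638155] → run F
t=20: vr[F=18597888/1638155] → run F
t=21: vr[F=21158912/1638155] → run F
t=22: (idle)
t=23: (idle)
t=24: (idle)
t=25: (idle)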